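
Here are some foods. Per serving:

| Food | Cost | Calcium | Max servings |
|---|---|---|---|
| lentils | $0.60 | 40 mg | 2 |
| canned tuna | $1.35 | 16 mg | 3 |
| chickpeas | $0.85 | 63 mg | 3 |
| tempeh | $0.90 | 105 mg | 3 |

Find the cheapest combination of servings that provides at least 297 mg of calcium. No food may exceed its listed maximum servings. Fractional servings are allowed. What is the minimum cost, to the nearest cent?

Cost per mg of calcium: tempeh $0.0086, chickpeas $0.0135, lentils $0.0150, canned tuna $0.0844.
Take 2.829 servings of tempeh: +297.0 mg calcium for $2.55 (total $2.55, still need 0.0 mg).
Filling from the cheapest source first is optimal under one linear minimum: $2.55.

$2.55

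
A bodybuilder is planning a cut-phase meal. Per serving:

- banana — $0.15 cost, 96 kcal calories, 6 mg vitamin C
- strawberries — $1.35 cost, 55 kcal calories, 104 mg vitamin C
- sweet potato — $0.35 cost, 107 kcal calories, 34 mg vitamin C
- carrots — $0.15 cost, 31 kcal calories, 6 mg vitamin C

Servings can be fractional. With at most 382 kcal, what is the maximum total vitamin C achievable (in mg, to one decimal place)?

722.3 mg

Vitamin C per kcal: strawberries 1.891, sweet potato 0.3178, carrots 0.1935, banana 0.0625.
With no serving limits, spend the whole calories allowance on strawberries: 382 kcal / 55 kcal × 104 mg = 722.3 mg.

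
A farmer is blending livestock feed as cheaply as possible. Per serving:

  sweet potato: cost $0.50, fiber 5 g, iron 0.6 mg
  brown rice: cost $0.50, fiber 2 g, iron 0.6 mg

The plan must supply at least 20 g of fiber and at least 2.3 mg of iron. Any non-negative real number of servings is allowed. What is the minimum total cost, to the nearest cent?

The cheapest plan sits at a corner of the feasible region — with two constraints it uses at most two foods.
sweet potato only: max(20/5, 2.3/0.6) = 4 servings → $2.00.
brown rice only: max(20/2, 2.3/0.6) = 10 servings → $5.00.
sweet potato + brown rice with both targets exact would need a negative amount; discard.
So the least-cost plan costs $2.00.

$2.00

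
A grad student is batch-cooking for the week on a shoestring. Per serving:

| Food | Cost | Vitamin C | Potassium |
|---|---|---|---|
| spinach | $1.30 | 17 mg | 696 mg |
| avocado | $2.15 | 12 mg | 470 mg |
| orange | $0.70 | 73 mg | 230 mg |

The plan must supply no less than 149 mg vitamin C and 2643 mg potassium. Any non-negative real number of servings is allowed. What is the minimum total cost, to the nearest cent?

$5.28

Check every corner: each single food scaled to meet both minima, and each pair solved so both constraints bind.
spinach only: max(149/17, 2643/696) = 8.765 servings → $11.39.
avocado only: max(149/12, 2643/470) = 12.42 servings → $26.70.
orange only: max(149/73, 2643/230) = 11.49 servings → $8.04.
spinach + avocado: intersection lies outside the first quadrant.
spinach + orange with both tight: 3.383 servings and 1.253 servings → $5.28.
avocado + orange with both tight: 5.029 servings and 1.214 servings → $11.66.
Cheapest feasible corner: $5.28.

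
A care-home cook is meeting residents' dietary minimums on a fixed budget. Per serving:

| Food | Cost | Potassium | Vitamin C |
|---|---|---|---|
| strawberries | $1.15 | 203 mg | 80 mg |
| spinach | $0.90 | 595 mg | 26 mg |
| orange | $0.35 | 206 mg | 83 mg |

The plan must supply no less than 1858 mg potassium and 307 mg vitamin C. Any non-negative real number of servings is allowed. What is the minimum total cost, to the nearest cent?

$2.93

Check every corner: each single food scaled to meet both minima, and each pair solved so both constraints bind.
strawberries only: max(1858/203, 307/80) = 9.153 servings → $10.53.
spinach only: max(1858/595, 307/26) = 11.81 servings → $10.63.
orange only: max(1858/206, 307/83) = 9.019 servings → $3.16.
strawberries + spinach with both tight: 3.175 servings and 2.04 servings → $5.49.
strawberries + orange with both targets exact would need a negative amount; discard.
spinach + orange with both tight: 2.066 servings and 3.052 servings → $2.93.
So the least-cost plan costs $2.93.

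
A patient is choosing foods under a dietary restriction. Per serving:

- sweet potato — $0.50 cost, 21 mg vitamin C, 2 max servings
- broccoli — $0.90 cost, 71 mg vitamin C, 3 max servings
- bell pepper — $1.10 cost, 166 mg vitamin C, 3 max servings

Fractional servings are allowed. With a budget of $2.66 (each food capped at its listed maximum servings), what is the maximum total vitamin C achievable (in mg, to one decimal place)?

401.4 mg

Vitamin C per dollar: bell pepper 150.9, broccoli 78.89, sweet potato 42.
Take 2.418 servings of bell pepper: spends $2.66, +401.4 mg vitamin C (running total 401.4 mg).
Filling greedily by vitamin C-per-dollar is optimal for one linear limit, giving 401.4 mg.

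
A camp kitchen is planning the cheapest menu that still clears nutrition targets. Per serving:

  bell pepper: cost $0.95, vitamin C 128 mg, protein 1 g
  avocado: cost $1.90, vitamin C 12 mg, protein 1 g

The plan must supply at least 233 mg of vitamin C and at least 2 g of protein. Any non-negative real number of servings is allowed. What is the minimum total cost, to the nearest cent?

Compare the cost at each extreme point of the feasible region.
bell pepper only: max(233/128, 2/1) = 2 servings → $1.90.
avocado only: max(233/12, 2/1) = 19.42 servings → $36.89.
bell pepper + avocado with both tight: 1.802 servings and 0.1983 servings → $2.09.
Cheapest feasible corner: $1.90.

$1.90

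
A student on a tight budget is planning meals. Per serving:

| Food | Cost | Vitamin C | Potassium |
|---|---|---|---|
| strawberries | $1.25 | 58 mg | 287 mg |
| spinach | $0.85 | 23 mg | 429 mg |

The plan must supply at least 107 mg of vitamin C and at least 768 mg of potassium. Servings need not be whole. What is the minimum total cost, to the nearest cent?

$2.57

Minimising a linear cost over {vitamin C ≥ 107, potassium ≥ 768, servings ≥ 0} — the optimum is at a vertex, using one or two foods.
strawberries only: max(107/58, 768/287) = 2.676 servings → $3.34.
spinach only: max(107/23, 768/429) = 4.652 servings → $3.95.
strawberries + spinach with both tight: 1.545 servings and 0.7568 servings → $2.57.
So the least-cost plan costs $2.57.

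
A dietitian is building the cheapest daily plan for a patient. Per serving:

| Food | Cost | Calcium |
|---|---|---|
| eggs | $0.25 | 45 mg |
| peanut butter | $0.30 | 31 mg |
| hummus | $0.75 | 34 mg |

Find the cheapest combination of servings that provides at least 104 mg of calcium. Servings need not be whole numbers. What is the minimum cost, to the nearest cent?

$0.58

Cost per mg of calcium: eggs $0.0056, peanut butter $0.0097, hummus $0.0221.
With no serving limits, use only eggs: 104 mg / 45 mg = 2.311 servings × $0.25 = $0.58.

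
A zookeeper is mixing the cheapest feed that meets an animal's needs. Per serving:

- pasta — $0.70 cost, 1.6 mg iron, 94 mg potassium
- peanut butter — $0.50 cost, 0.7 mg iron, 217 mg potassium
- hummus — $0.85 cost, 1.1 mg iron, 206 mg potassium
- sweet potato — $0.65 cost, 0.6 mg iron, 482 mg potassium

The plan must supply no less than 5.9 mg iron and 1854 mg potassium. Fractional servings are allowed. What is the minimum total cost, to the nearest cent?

An LP optimum is at a vertex; with two nutrient constraints at most two foods are used. Check each candidate.
pasta only: max(5.9/1.6, 1854/94) = 19.72 servings → $13.81.
peanut butter only: max(5.9/0.7, 1854/217) = 8.544 servings → $4.27.
hummus only: max(5.9/1.1, 1854/206) = 9 servings → $7.65.
sweet potato only: max(5.9/0.6, 1854/482) = 9.833 servings → $6.39.
pasta + peanut butter: intersection lies outside the first quadrant.
pasta + hummus: the both-tight solution has a negative serving — not a feasible corner.
pasta + sweet potato with both tight: 2.422 servings and 3.374 servings → $3.89.
peanut butter + hummus with both targets exact would need a negative amount; discard.
peanut butter + sweet potato with both tight: 8.356 servings and 0.08446 servings → $4.23.
hummus + sweet potato with both tight: 4.258 servings and 2.027 servings → $4.94.
Cheapest feasible corner: $3.89.

$3.89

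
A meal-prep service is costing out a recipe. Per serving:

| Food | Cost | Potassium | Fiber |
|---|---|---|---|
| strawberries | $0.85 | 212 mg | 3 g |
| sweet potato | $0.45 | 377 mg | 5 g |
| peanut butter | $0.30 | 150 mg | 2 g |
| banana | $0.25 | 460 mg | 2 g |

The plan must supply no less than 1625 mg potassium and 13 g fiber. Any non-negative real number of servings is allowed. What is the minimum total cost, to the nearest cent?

$1.32

The cheapest plan sits at a corner of the feasible region — with two constraints it uses at most two foods.
strawberries only: max(1625/212, 13/3) = 7.665 servings → $6.52.
sweet potato only: max(1625/377, 13/5) = 4.31 servings → $1.94.
peanut butter only: max(1625/150, 13/2) = 10.83 servings → $3.25.
banana only: max(1625/460, 13/2) = 6.5 servings → $1.62.
strawberries + sweet potato with both targets exact would need a negative amount; discard.
strawberries + peanut butter with both targets exact would need a negative amount; discard.
strawberries + banana with both tight: 2.856 servings and 2.217 servings → $2.98.
sweet potato + peanut butter: the both-tight solution has a negative serving — not a feasible corner.
sweet potato + banana with both tight: 1.766 servings and 2.085 servings → $1.32.
peanut butter + banana with both tight: 4.403 servings and 2.097 servings → $1.85.
Cheapest feasible corner: $1.32.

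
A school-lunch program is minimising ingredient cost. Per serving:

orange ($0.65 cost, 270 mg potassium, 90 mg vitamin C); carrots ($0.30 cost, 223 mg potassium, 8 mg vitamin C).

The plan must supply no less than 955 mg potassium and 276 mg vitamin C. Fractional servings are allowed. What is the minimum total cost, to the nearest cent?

$2.15

With two linear requirements the optimum uses one or two foods; enumerate the corners.
orange only: max(955/270, 276/90) = 3.537 servings → $2.30.
carrots only: max(955/223, 276/8) = 34.5 servings → $10.35.
orange + carrots with both tight: 3.01 servings and 0.6382 servings → $2.15.
The minimum over all feasible corners is $2.15.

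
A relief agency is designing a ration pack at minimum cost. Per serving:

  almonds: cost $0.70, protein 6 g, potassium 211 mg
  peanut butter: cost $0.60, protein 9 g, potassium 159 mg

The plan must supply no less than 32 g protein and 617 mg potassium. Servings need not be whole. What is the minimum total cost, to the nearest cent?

Two binding constraints pin down two serving amounts, so the optimal mix uses at most two foods. The candidates are each food alone (scaled to the tighter of protein/potassium) and each pair with both constraints tight.
almonds only: max(32/6, 617/211) = 5.333 servings → $3.73.
peanut butter only: max(32/9, 617/159) = 3.881 servings → $2.33.
almonds + peanut butter with both tight: 0.4921 servings and 3.228 servings → $2.28.
The minimum over all feasible corners is $2.28.

$2.28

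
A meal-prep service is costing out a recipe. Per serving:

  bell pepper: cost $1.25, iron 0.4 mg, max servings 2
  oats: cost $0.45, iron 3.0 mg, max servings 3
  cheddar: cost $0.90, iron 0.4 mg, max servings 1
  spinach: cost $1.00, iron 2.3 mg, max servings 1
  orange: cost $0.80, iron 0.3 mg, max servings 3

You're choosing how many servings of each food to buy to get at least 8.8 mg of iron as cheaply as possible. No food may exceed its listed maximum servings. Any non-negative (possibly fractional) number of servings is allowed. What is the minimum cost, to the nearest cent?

$1.32

Cost per mg of iron: oats $0.1500, spinach $0.4348, cheddar $2.2500, orange $2.6667, bell pepper $3.1250.
Take 2.933 servings of oats: +8.8 mg iron for $1.32 (total $1.32, still need 0.0 mg).
Greedy by cheapest-per-mg is optimal for a single linear constraint, so the minimum cost is $1.32.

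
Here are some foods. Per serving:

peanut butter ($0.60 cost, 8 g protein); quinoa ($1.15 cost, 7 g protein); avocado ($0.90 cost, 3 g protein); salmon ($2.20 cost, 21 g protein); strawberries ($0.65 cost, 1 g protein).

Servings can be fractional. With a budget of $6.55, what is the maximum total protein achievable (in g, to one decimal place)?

87.3 g

Protein per dollar: peanut butter 13.33, salmon 9.545, quinoa 6.087, avocado 3.333, strawberries 1.538.
With no serving limits, spend the whole cost allowance on peanut butter: $6.55 / $0.60 × 8 g = 87.3 g.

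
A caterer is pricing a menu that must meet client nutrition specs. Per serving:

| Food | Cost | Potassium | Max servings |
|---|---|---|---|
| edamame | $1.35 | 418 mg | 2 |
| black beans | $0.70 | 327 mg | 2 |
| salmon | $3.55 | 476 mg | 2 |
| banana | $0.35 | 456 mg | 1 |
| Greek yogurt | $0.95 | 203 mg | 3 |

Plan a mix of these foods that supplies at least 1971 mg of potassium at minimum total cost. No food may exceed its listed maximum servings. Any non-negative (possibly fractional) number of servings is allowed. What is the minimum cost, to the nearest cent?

$4.57

Cost per mg of potassium: banana $0.0008, black beans $0.0021, edamame $0.0032, Greek yogurt $0.0047, salmon $0.0075.
Take 1 serving of banana: +456.0 mg potassium for $0.35 (total $0.35, still need 1515.0 mg).
Take 2 servings of black beans: +654.0 mg potassium for $1.40 (total $1.75, still need 861.0 mg).
Take 2 servings of edamame: +836.0 mg potassium for $2.70 (total $4.45, still need 25.0 mg).
Take 0.1232 servings of Greek yogurt: +25.0 mg potassium for $0.12 (total $4.57, still need 0.0 mg).
Filling from the cheapest source first is optimal under one linear minimum: $4.57.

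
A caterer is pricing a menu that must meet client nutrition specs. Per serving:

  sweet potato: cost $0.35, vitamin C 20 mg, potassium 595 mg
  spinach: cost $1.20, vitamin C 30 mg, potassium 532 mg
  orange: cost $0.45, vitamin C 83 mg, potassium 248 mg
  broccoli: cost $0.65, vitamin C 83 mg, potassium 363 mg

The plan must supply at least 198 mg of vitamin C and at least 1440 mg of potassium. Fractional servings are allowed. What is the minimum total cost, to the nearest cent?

$1.46

With two linear requirements the optimum uses one or two foods; enumerate the corners.
sweet potato only: max(198/20, 1440/595) = 9.9 servings → $3.46.
spinach only: max(198/30, 1440/532) = 6.6 servings → $7.92.
orange only: max(198/83, 1440/248) = 5.806 servings → $2.61.
broccoli only: max(198/83, 1440/363) = 3.967 servings → $2.58.
sweet potato + spinach: the both-tight solution has a negative serving — not a feasible corner.
sweet potato + orange with both tight: 1.585 servings and 2.004 servings → $1.46.
sweet potato + broccoli with both tight: 1.131 servings and 2.113 servings → $1.77.
spinach + orange with both tight: 1.918 servings and 1.692 servings → $3.06.
spinach + broccoli with both tight: 1.432 servings and 1.868 servings → $2.93.
orange + broccoli with both targets exact would need a negative amount; discard.
Cheapest feasible corner: $1.46.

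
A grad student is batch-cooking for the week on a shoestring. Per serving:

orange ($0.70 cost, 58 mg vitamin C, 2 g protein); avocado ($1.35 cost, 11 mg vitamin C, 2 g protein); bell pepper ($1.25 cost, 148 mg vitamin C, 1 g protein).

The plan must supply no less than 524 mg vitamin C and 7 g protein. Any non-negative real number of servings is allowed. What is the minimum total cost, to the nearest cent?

Two binding constraints pin down two serving amounts, so the optimal mix uses at most two foods. The candidates are each food alone (scaled to the tighter of vitamin C/protein) and each pair with both constraints tight.
orange only: max(524/58, 7/2) = 9.034 servings → $6.32.
avocado only: max(524/11, 7/2) = 47.64 servings → $64.31.
bell pepper only: max(524/148, 7/1) = 7 servings → $8.75.
orange + avocado: intersection lies outside the first quadrant.
orange + bell pepper with both tight: 2.151 servings and 2.697 servings → $4.88.
avocado + bell pepper with both tight: 1.796 servings and 3.407 servings → $6.68.
The minimum over all feasible corners is $4.88.

$4.88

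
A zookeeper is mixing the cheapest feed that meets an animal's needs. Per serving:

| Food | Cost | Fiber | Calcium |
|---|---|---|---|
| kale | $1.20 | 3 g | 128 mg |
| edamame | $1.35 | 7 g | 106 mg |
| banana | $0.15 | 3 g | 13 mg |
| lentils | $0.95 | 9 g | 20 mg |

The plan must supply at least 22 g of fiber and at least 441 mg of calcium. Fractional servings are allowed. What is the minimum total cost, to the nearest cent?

With two linear requirements the optimum uses one or two foods; enumerate the corners.
kale only: max(22/3, 441/128) = 7.333 servings → $8.80.
edamame only: max(22/7, 441/106) = 4.16 servings → $5.62.
banana only: max(22/3, 441/13) = 33.92 servings → $5.09.
lentils only: max(22/9, 441/20) = 22.05 servings → $20.95.
kale + edamame with both tight: 1.306 servings and 2.583 servings → $5.05.
kale + banana with both tight: 3.006 servings and 4.328 servings → $4.26.
kale + lentils with both tight: 3.232 servings and 1.367 servings → $5.18.
edamame + banana: the both-tight solution has a negative serving — not a feasible corner.
edamame + lentils: the both-tight solution has a negative serving — not a feasible corner.
banana + lentils with both targets exact would need a negative amount; discard.
So the least-cost plan costs $4.26.

$4.26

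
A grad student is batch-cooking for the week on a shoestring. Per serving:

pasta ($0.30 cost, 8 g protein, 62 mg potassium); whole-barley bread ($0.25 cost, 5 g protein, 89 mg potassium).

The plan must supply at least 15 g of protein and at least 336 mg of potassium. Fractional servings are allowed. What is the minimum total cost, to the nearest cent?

An LP optimum is at a vertex; with two nutrient constraints at most two foods are used. Check each candidate.
pasta only: max(15/8, 336/62) = 5.419 servings → $1.63.
whole-barley bread only: max(15/5, 336/89) = 3.775 servings → $0.94.
pasta + whole-barley bread: intersection lies outside the first quadrant.
Cheapest feasible corner: $0.94.

$0.94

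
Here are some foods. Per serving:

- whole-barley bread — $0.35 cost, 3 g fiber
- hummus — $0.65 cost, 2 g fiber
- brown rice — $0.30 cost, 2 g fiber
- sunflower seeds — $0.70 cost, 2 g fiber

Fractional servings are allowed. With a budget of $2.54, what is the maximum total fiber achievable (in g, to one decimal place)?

Fiber per dollar: whole-barley bread 8.571, brown rice 6.667, hummus 3.077, sunflower seeds 2.857.
With no serving limits, spend the whole cost allowance on whole-barley bread: $2.54 / $0.35 × 3 g = 21.8 g.

21.8 g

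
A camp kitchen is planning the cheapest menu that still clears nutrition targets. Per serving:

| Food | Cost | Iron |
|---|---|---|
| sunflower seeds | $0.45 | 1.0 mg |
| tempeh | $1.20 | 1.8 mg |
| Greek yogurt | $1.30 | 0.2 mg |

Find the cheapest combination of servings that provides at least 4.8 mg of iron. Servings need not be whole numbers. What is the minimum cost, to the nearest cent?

$2.16

Cost per mg of iron: sunflower seeds $0.4500, tempeh $0.6667, Greek yogurt $6.5000.
With no serving limits, use only sunflower seeds: 4.8 mg / 1.0 mg = 4.8 servings × $0.45 = $2.16.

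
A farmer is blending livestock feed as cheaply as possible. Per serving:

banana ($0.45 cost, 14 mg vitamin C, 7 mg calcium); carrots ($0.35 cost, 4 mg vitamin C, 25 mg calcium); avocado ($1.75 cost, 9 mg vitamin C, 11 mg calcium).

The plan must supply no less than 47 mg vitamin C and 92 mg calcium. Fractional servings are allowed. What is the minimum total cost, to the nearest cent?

A basic optimal solution has at most two foods positive. Try each food alone and each pair with both targets met exactly.
banana only: max(47/14, 92/7) = 13.14 servings → $5.91.
carrots only: max(47/4, 92/25) = 11.75 servings → $4.11.
avocado only: max(47/9, 92/11) = 8.364 servings → $14.64.
banana + carrots with both tight: 2.506 servings and 2.978 servings → $2.17.
banana + avocado: intersection lies outside the first quadrant.
carrots + avocado with both tight: 1.718 servings and 4.459 servings → $8.40.
The minimum over all feasible corners is $2.17.

$2.17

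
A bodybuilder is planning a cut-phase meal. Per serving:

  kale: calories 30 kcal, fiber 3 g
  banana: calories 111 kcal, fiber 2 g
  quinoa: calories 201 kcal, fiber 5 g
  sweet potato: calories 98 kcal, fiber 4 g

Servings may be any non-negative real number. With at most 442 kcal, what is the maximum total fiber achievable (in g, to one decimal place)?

Fiber per kcal: kale 0.1, sweet potato 0.04082, quinoa 0.02488, banana 0.01802.
With no serving limits, spend the whole calories allowance on kale: 442 kcal / 30 kcal × 3 g = 44.2 g.

44.2 g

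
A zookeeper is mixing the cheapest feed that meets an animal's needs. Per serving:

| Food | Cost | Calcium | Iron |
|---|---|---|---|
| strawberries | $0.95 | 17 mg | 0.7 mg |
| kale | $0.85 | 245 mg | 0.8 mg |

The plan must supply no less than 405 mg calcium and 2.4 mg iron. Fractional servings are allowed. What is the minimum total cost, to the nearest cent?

$2.55

Two binding constraints pin down two serving amounts, so the optimal mix uses at most two foods. The candidates are each food alone (scaled to the tighter of calcium/iron) and each pair with both constraints tight.
strawberries only: max(405/17, 2.4/0.7) = 23.82 servings → $22.63.
kale only: max(405/245, 2.4/0.8) = 3 servings → $2.55.
strawberries + kale with both tight: 1.672 servings and 1.537 servings → $2.89.
Cheapest feasible corner: $2.55.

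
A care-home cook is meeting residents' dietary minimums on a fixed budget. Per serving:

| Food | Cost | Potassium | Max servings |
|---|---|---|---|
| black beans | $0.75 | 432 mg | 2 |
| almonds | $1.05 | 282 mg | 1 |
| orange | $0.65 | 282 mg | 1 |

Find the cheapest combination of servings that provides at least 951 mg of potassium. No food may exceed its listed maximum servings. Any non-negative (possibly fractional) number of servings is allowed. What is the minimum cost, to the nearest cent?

$1.70

Cost per mg of potassium: black beans $0.0017, orange $0.0023, almonds $0.0037.
Take 2 servings of black beans: +864.0 mg potassium for $1.50 (total $1.50, still need 87.0 mg).
Take 0.3085 servings of orange: +87.0 mg potassium for $0.20 (total $1.70, still need 0.0 mg).
Filling from the cheapest source first is optimal under one linear minimum: $1.70.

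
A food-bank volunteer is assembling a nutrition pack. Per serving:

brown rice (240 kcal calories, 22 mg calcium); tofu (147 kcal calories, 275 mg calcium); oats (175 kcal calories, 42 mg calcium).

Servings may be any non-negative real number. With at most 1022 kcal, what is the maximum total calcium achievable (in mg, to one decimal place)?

Calcium per kcal: tofu 1.871, oats 0.24, brown rice 0.09167.
With no serving limits, spend the whole calories allowance on tofu: 1022 kcal / 147 kcal × 275 mg = 1911.9 mg.

1911.9 mg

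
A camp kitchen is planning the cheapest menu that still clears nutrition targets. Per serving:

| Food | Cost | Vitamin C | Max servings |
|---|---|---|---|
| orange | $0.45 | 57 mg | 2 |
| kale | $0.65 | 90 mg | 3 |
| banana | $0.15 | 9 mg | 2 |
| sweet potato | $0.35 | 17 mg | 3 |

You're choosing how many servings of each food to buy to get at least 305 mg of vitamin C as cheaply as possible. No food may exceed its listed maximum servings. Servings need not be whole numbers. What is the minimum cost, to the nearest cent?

$2.23

Cost per mg of vitamin C: kale $0.0072, orange $0.0079, banana $0.0167, sweet potato $0.0206.
Take 3 servings of kale: +270.0 mg vitamin C for $1.95 (total $1.95, still need 35.0 mg).
Take 0.614 servings of orange: +35.0 mg vitamin C for $0.28 (total $2.23, still need 0.0 mg).
Filling from the cheapest source first is optimal under one linear minimum: $2.23.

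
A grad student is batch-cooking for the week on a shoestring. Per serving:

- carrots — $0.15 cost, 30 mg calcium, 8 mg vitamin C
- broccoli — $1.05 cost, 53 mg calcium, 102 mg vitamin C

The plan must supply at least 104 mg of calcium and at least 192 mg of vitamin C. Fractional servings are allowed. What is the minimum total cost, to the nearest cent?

The cheapest plan sits at a corner of the feasible region — with two constraints it uses at most two foods.
carrots only: max(104/30, 192/8) = 24 servings → $3.60.
broccoli only: max(104/53, 192/102) = 1.962 servings → $2.06.
carrots + broccoli with both tight: 0.1639 servings and 1.869 servings → $1.99.
The minimum over all feasible corners is $1.99.

$1.99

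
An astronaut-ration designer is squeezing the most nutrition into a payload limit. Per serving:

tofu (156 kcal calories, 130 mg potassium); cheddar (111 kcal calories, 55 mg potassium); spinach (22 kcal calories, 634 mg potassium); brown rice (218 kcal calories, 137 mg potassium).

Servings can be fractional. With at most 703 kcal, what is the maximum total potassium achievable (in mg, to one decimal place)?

20259.2 mg

Potassium per kcal: spinach 28.82, tofu 0.8333, brown rice 0.6284, cheddar 0.4955.
With no serving limits, spend the whole calories allowance on spinach: 703 kcal / 22 kcal × 634 mg = 20259.2 mg.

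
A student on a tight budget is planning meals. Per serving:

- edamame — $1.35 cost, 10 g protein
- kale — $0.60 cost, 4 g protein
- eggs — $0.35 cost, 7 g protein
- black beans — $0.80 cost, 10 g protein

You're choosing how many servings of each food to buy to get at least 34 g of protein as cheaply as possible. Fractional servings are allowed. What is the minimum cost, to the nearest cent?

Cost per g of protein: eggs $0.0500, black beans $0.0800, edamame $0.1350, kale $0.1500.
With no serving limits, use only eggs: 34 g / 7 g = 4.857 servings × $0.35 = $1.70.

$1.70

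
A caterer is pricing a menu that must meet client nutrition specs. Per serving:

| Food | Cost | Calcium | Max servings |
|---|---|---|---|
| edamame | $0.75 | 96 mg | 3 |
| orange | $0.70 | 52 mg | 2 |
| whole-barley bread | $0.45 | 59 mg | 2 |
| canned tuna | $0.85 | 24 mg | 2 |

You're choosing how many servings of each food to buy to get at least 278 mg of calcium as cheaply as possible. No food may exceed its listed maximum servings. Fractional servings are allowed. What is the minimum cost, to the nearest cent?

$2.15

Cost per mg of calcium: whole-barley bread $0.0076, edamame $0.0078, orange $0.0135, canned tuna $0.0354.
Take 2 servings of whole-barley bread: +118.0 mg calcium for $0.90 (total $0.90, still need 160.0 mg).
Take 1.667 servings of edamame: +160.0 mg calcium for $1.25 (total $2.15, still need 0.0 mg).
Filling from the cheapest source first is optimal under one linear minimum: $2.15.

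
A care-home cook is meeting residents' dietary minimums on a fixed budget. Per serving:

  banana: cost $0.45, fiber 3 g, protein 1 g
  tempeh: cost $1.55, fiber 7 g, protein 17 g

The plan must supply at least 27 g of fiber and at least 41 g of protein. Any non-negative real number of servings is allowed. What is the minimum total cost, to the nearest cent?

$5.14

An LP optimum is at a vertex; with two nutrient constraints at most two foods are used. Check each candidate.
banana only: max(27/3, 41/1) = 41 servings → $18.45.
tempeh only: max(27/7, 41/17) = 3.857 servings → $5.98.
banana + tempeh with both tight: 3.909 servings and 2.182 servings → $5.14.
So the least-cost plan costs $5.14.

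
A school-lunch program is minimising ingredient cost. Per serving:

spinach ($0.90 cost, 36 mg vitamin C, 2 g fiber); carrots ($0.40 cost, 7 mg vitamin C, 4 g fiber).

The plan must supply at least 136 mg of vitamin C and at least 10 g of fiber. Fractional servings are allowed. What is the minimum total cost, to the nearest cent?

For a min-cost LP with two ≥-constraints, a basic feasible solution has at most two positive variables.
spinach only: max(136/36, 10/2) = 5 servings → $4.50.
carrots only: max(136/7, 10/4) = 19.43 servings → $7.77.
spinach + carrots with both tight: 3.646 servings and 0.6769 servings → $3.55.
The minimum over all feasible corners is $3.55.

$3.55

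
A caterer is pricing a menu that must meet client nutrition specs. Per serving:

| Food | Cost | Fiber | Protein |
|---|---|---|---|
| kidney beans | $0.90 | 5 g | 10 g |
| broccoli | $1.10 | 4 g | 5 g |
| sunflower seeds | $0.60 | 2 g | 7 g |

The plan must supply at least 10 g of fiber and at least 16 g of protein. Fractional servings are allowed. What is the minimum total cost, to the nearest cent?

$1.80

An LP optimum is at a vertex; with two nutrient constraints at most two foods are used. Check each candidate.
kidney beans only: max(10/5, 16/10) = 2 servings → $1.80.
broccoli only: max(10/4, 16/5) = 3.2 servings → $3.52.
sunflower seeds only: max(10/2, 16/7) = 5 servings → $3.00.
kidney beans + broccoli with both tight: 0.9333 servings and 1.333 servings → $2.31.
kidney beans + sunflower seeds: intersection lies outside the first quadrant.
broccoli + sunflower seeds with both tight: 2.111 servings and 0.7778 servings → $2.79.
Cheapest feasible corner: $1.80.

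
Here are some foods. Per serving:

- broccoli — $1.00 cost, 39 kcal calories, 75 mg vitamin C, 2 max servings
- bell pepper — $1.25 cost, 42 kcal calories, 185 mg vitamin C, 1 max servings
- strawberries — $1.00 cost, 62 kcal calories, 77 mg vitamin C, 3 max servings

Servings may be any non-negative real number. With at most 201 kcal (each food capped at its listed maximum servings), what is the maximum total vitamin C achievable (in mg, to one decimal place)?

435.6 mg

Vitamin C per kcal: bell pepper 4.405, broccoli 1.923, strawberries 1.242.
Take 1 serving of bell pepper: uses 42 kcal, +185.0 mg vitamin C (running total 185.0 mg).
Take 2 servings of broccoli: uses 78 kcal, +150.0 mg vitamin C (running total 335.0 mg).
Take 1.306 servings of strawberries: uses 81 kcal, +100.6 mg vitamin C (running total 435.6 mg).
Filling greedily by vitamin C-per-kcal is optimal for one linear limit, giving 435.6 mg.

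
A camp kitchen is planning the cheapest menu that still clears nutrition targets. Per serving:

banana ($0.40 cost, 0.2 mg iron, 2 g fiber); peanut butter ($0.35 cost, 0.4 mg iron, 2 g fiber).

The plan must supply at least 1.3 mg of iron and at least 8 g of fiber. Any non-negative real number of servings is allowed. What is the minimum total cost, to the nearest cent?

For a min-cost LP with two ≥-constraints, a basic feasible solution has at most two positive variables.
banana only: max(1.3/0.2, 8/2) = 6.5 servings → $2.60.
peanut butter only: max(1.3/0.4, 8/2) = 4 servings → $1.40.
banana + peanut butter with both tight: 1.5 servings and 2.5 servings → $1.48.
Cheapest feasible corner: $1.40.

$1.40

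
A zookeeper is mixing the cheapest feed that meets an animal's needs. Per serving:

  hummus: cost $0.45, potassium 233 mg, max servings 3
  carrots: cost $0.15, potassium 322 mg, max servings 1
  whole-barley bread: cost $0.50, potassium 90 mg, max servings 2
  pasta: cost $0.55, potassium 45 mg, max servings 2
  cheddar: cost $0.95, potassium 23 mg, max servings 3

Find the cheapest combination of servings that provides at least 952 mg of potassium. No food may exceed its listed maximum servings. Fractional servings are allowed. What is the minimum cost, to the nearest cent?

$1.37

Cost per mg of potassium: carrots $0.0005, hummus $0.0019, whole-barley bread $0.0056, pasta $0.0122, cheddar $0.0413.
Take 1 serving of carrots: +322.0 mg potassium for $0.15 (total $0.15, still need 630.0 mg).
Take 2.704 servings of hummus: +630.0 mg potassium for $1.22 (total $1.37, still need 0.0 mg).
Greedy by cheapest-per-mg is optimal for a single linear constraint, so the minimum cost is $1.37.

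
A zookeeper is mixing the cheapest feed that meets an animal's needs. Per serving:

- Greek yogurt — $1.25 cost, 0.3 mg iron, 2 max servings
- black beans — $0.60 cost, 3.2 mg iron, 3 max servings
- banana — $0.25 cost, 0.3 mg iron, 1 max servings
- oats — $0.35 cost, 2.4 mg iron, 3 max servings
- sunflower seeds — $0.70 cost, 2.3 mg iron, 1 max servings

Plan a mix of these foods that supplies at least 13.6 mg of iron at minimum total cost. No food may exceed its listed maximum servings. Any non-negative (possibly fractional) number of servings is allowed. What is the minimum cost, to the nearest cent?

Cost per mg of iron: oats $0.1458, black beans $0.1875, sunflower seeds $0.3043, banana $0.8333, Greek yogurt $4.1667.
Take 3 servings of oats: +7.2 mg iron for $1.05 (total $1.05, still need 6.4 mg).
Take 2 servings of black beans: +6.4 mg iron for $1.20 (total $2.25, still need 0.0 mg).
Filling from the cheapest source first is optimal under one linear minimum: $2.25.

$2.25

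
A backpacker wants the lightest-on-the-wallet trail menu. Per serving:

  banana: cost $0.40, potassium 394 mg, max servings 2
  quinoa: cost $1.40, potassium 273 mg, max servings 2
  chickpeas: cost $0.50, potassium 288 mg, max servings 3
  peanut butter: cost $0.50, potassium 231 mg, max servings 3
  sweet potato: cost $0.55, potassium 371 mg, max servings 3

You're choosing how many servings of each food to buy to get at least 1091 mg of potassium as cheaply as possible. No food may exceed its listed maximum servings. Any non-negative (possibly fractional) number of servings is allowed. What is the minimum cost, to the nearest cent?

$1.25

Cost per mg of potassium: banana $0.0010, sweet potato $0.0015, chickpeas $0.0017, peanut butter $0.0022, quinoa $0.0051.
Take 2 servings of banana: +788.0 mg potassium for $0.80 (total $0.80, still need 303.0 mg).
Take 0.8167 servings of sweet potato: +303.0 mg potassium for $0.45 (total $1.25, still need 0.0 mg).
Filling from the cheapest source first is optimal under one linear minimum: $1.25.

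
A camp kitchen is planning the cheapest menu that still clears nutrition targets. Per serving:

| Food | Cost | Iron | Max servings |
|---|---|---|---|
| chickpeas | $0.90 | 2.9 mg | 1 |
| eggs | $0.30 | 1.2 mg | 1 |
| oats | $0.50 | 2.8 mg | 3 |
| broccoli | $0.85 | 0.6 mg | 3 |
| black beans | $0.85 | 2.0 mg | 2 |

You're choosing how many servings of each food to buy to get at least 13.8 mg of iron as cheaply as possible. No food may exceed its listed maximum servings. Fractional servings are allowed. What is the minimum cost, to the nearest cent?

$3.25

Cost per mg of iron: oats $0.1786, eggs $0.2500, chickpeas $0.3103, black beans $0.4250, broccoli $1.4167.
Take 3 servings of oats: +8.4 mg iron for $1.50 (total $1.50, still need 5.4 mg).
Take 1 serving of eggs: +1.2 mg iron for $0.30 (total $1.80, still need 4.2 mg).
Take 1 serving of chickpeas: +2.9 mg iron for $0.90 (total $2.70, still need 1.3 mg).
Take 0.65 servings of black beans: +1.3 mg iron for $0.55 (total $3.25, still need 0.0 mg).
Greedy by cheapest-per-mg is optimal for a single linear constraint, so the minimum cost is $3.25.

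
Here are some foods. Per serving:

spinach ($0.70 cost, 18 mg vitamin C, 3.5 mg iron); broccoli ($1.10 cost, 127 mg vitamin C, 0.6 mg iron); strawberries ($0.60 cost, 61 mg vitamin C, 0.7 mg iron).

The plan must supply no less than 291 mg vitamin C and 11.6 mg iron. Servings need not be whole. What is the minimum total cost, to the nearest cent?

$4.15

spinach only: max(291/18, 11.6/3.5) = 16.17 servings → $11.32.
broccoli only: max(291/127, 11.6/0.6) = 19.33 servings → $21.27.
strawberries only: max(291/61, 11.6/0.7) = 16.57 servings → $9.94.
spinach + broccoli with both tight: 2.994 servings and 1.867 servings → $4.15.
spinach + strawberries with both tight: 2.508 servings and 4.03 servings → $4.17.
broccoli + strawberries: the both-tight solution has a negative serving — not a feasible corner.
So the least-cost plan costs $4.15.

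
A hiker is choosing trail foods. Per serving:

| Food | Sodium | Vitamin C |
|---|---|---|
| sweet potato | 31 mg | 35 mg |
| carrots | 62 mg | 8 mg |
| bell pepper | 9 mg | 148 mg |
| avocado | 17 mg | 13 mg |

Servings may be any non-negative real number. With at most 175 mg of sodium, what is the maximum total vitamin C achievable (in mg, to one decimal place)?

2877.8 mg

Vitamin C per mg sodium: bell pepper 16.44, sweet potato 1.129, avocado 0.7647, carrots 0.129.
With no serving limits, spend the whole sodium allowance on bell pepper: 175 mg / 9 mg × 148 mg = 2877.8 mg.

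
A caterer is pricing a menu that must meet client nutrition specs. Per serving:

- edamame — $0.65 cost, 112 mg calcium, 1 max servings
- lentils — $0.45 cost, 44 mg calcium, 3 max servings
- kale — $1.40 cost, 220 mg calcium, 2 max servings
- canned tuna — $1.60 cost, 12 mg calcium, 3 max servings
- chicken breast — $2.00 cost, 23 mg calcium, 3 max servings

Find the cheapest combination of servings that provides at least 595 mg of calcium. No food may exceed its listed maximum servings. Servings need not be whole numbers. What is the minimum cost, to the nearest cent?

Cost per mg of calcium: edamame $0.0058, kale $0.0064, lentils $0.0102, chicken breast $0.0870, canned tuna $0.1333.
Take 1 serving of edamame: +112.0 mg calcium for $0.65 (total $0.65, still need 483.0 mg).
Take 2 servings of kale: +440.0 mg calcium for $2.80 (total $3.45, still need 43.0 mg).
Take 0.9773 servings of lentils: +43.0 mg calcium for $0.44 (total $3.89, still need 0.0 mg).
Greedy by cheapest-per-mg is optimal for a single linear constraint, so the minimum cost is $3.89.

$3.89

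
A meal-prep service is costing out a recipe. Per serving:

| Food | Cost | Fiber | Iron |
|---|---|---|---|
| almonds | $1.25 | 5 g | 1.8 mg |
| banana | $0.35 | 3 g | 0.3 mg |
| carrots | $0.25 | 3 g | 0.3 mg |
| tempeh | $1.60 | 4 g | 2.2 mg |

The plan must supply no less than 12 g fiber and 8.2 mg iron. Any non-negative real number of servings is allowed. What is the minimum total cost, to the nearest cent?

$5.69

almonds only: max(12/5, 8.2/1.8) = 4.556 servings → $5.69.
banana only: max(12/3, 8.2/0.3) = 27.33 servings → $9.57.
carrots only: max(12/3, 8.2/0.3) = 27.33 servings → $6.83.
tempeh only: max(12/4, 8.2/2.2) = 3.727 servings → $5.96.
almonds + banana: the both-tight solution has a negative serving — not a feasible corner.
almonds + carrots: the both-tight solution has a negative serving — not a feasible corner.
almonds + tempeh: the both-tight solution has a negative serving — not a feasible corner.
banana + carrots (both tight): parallel constraints — no distinct corner.
banana + tempeh: intersection lies outside the first quadrant.
carrots + tempeh: intersection lies outside the first quadrant.
The minimum over all feasible corners is $5.69.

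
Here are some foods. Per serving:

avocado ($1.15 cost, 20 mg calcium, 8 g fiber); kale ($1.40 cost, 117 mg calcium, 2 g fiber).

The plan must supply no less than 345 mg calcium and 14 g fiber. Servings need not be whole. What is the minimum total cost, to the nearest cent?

$5.09

Two binding constraints pin down two serving amounts, so the optimal mix uses at most two foods. The candidates are each food alone (scaled to the tighter of calcium/fiber) and each pair with both constraints tight.
avocado only: max(345/20, 14/8) = 17.25 servings → $19.84.
kale only: max(345/117, 14/2) = 7 servings → $9.80.
avocado + kale with both tight: 1.058 servings and 2.768 servings → $5.09.
The minimum over all feasible corners is $5.09.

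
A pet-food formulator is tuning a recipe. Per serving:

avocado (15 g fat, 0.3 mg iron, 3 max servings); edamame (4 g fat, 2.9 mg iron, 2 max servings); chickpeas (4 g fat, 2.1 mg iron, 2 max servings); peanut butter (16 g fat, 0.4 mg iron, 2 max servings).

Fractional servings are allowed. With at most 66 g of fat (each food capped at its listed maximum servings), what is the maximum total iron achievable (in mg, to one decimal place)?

11.2 mg

Iron per g fat: edamame 0.725, chickpeas 0.525, peanut butter 0.025, avocado 0.02.
Take 2 servings of edamame: uses 8 g fat, +5.8 mg iron (running total 5.8 mg).
Take 2 servings of chickpeas: uses 8 g fat, +4.2 mg iron (running total 10.0 mg).
Take 2 servings of peanut butter: uses 32 g fat, +0.8 mg iron (running total 10.8 mg).
Take 1.2 servings of avocado: uses 18 g fat, +0.4 mg iron (running total 11.2 mg).
Greedy by best ratio exhausts the fat allowance optimally: 11.2 mg.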